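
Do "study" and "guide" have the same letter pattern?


Pattern of "study": [0, 1, 2, 3, 4]
Pattern of "guide": [0, 1, 2, 3, 4]
Patterns match
Same pattern = Yes


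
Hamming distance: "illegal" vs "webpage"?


Comparing character by character (same length = 7):
  Pos 0: 'i' vs 'w' !=
  Pos 1: 'l' vs 'e' !=
  Pos 2: 'l' vs 'b' !=
  Pos 3: 'e' vs 'p' !=
  Pos 4: 'g' vs 'a' !=
  Pos 5: 'a' vs 'g' !=
  Pos 6: 'l' vs 'e' !=
Hamming distance = 7


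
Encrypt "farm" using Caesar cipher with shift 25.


Word: "farm"
Shift: 25
Each letter → (letter + shift) mod 26:
  'f' (5) + 25 = 4 → 'e'
  'a' (0) + 25 = 25 → 'z'
  'r' (17) + 25 = 16 → 'q'
  'm' (12) + 25 = 11 → 'l'
Result = "ezql"


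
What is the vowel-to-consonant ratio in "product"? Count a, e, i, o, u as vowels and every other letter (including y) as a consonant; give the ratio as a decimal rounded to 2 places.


Word: "product"
Vowels (a,e,i,o,u): 2
Consonants: 5
Ratio = 2/5
= 0.40


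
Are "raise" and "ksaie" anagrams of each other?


Word 1: "raise" → sorted: aeirs
Word 2: "ksaie" → sorted: aeiks
Same letters? aeirs != aeiks
Anagram = No


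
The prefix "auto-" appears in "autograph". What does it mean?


Prefix: auto-
Example: autograph (auto- + graph)
Meaning = self


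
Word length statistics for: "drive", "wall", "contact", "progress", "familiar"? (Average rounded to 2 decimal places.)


Lengths: "drive"=5, "wall"=4, "contact"=7, "progress"=8, "familiar"=8
Sum = 32, Count = 5
Average = 32/5 = 6.40
= avg=6.40, min=4, max=8


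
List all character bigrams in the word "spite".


Word: "spite" (length 5)
Number of bigrams = 5 - 2 + 1 = 4
  Position 0: "sp"
  Position 1: "pi"
  Position 2: "it"
  Position 3: "te"
Bigrams = "sp", "pi", "it", "te"


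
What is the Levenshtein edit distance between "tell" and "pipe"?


Word 1: "tell" (length 4)
Word 2: "pipe" (length 4)
One optimal edit sequence (insert/delete/substitute each cost 1):
  1. substitute 't' -> 'p'  (+1)
  2. substitute 'e' -> 'i'  (+1)
  3. substitute 'l' -> 'p'  (+1)
  4. substitute 'l' -> 'e'  (+1)
Total edit operations: 4
Edit distance = 4


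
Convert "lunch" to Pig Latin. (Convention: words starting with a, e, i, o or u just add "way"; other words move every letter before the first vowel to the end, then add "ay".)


Word: "lunch"
Starts with consonant(s) → move to end, add 'ay'
Consonant cluster: "l"
Pig Latin = "unchlay"


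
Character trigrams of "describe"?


Word: "describe" (length 8)
Number of trigrams = 8 - 3 + 1 = 6
  Position 0: "des"
  Position 1: "esc"
  Position 2: "scr"
  Position 3: "cri"
  Position 4: "rib"
  Position 5: "ibe"
Trigrams = "des", "esc", "scr", "cri", "rib", "ibe"


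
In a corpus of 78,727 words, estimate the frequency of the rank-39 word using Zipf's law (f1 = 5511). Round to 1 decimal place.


Zipf's law: f(r) = f(1) / r
f(1) = 5511
f(39) = 5511 / 39
= 141.3 occurrences


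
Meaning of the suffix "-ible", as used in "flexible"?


Suffix: -ible
As in: flexible -> flex + -ible
Meaning = capable of


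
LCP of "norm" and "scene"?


Word 1: "norm"
Word 2: "scene"
Comparing from start:
  Pos 0: 'n' != 's' (stop)
LCP = "" (length 0)


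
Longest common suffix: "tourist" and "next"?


Word 1: "tourist"
Word 2: "next"
Comparing from end:
  Pos -1: 't' == 't'
  Pos -2: 's' != 'x' (stop)
LCS = "t" (length 1)


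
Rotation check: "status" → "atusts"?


Word: "status", Candidate: "atusts"
Method: check if candidate is substring of word+word
"statusstatus" contains "atusts"? No
Is rotation = No


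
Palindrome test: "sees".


Word: "sees"
Reversed: "sees"
Forward == Backward? sees == sees
Palindrome = Yes


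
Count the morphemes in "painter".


Word: "painter"
Morphemes: paint / -er
Each morpheme carries meaning
= 2 morphemes


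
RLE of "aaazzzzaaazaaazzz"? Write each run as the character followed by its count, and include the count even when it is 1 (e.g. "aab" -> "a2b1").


String: "aaazzzzaaazaaazzz"
Scanning for consecutive runs:
  'a' x 3
  'z' x 4
  'a' x 3
  'z' x 1
  'a' x 3
  'z' x 3
RLE = "a3z4a3z1a3z3"


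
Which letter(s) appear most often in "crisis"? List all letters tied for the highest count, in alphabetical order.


Word: "crisis"
Letter counts:
  'c': 1
  'i': 2
  'r': 1
  's': 2
Maximum count = 2
Most frequent = 'i', 's' (2 times each)


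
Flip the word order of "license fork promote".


Original: "license fork promote"
Words (1..n): license | fork | promote
Reversed (n..1): promote | fork | license
Result = "promote fork license"


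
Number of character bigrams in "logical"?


Word: "logical" (length 7)
Number of 2-grams = length - 2 + 1 = 7 - 2 + 1
= 6


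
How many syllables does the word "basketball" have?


Word: "basketball"
Syllable breakdown: bas | ket | ball
Counting: 3 parts
= 3 syllables


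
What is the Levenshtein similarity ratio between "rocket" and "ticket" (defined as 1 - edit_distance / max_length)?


Word 1: "rocket" (length 6)
Word 2: "ticket" (length 6)
One optimal edit sequence:
  1. substitute 'r' -> 't'  (+1)
  2. substitute 'o' -> 'i'  (+1)
  3. keep 'c'
  4. keep 'k'
  5. keep 'e'
  6. keep 't'
Edit distance = 2
Max length = max(6, 6) = 6
Similarity = 1 - 2/6
= 0.6667


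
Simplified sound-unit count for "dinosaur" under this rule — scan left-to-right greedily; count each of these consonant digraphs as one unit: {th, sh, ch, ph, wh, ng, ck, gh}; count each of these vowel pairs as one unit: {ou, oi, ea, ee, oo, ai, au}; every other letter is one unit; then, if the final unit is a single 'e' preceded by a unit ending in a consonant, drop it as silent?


Word: "dinosaur" (8 letters)
Left-to-right scan:
  1. 'd' (letter)
  2. 'i' (letter)
  3. 'n' (letter)
  4. 'o' (letter)
  5. 's' (letter)
  6. 'au' (vowel-pair)
  7. 'r' (letter)
Units from scan: 7
Sound units = 7 units


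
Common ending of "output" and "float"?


Word 1: "output"
Word 2: "float"
Comparing from end:
  Pos -1: 't' == 't'
  Pos -2: 'u' != 'a' (stop)
LCS = "t" (length 1)


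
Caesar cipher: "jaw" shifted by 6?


Word: "jaw"
Shift: 6
Each letter → (letter + shift) mod 26:
  'j' (9) + 6 = 15 → 'p'
  'a' (0) + 6 = 6 → 'g'
  'w' (22) + 6 = 2 → 'c'
Result = "pgc"


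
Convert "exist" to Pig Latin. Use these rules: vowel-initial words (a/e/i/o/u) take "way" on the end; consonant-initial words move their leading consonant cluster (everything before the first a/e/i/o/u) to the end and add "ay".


Word: "exist"
Starts with vowel → add 'way'
Pig Latin = "existway"


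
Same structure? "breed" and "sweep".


Pattern of "breed": [0, 1, 2, 2, 3]
Pattern of "sweep": [0, 1, 2, 2, 3]
Patterns match
Same pattern = Yes


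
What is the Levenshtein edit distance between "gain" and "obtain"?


Word 1: "gain" (length 4)
Word 2: "obtain" (length 6)
One optimal edit sequence (insert/delete/substitute each cost 1):
  1. insert 'o'  (+1)
  2. insert 'b'  (+1)
  3. substitute 'g' -> 't'  (+1)
  4. keep 'a'
  5. keep 'i'
  6. keep 'n'
Total edit operations: 3
Edit distance = 3


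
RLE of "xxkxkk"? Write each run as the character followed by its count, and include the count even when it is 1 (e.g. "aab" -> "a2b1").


String: "xxkxkk"
Scanning for consecutive runs:
  'x' x 2
  'k' x 1
  'x' x 1
  'k' x 2
RLE = "x2k1x1k2"


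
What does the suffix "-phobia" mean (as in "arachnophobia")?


Suffix: -phobia
Example: arachnophobia = arachno- + -phobia
Meaning = fear of


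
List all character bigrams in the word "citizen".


Word: "citizen" (length 7)
Number of bigrams = 7 - 2 + 1 = 6
  Position 0: "ci"
  Position 1: "it"
  Position 2: "ti"
  Position 3: "iz"
  Position 4: "ze"
  Position 5: "en"
Bigrams = "ci", "it", "ti", "iz", "ze", "en"


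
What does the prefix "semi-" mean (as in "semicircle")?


Prefix: semi-
As in: semicircle -> semi- + circle
Meaning = half


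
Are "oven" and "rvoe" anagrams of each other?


Word 1: "oven" → sorted: enov
Word 2: "rvoe" → sorted: eorv
Same letters? enov != eorv
Anagram = No


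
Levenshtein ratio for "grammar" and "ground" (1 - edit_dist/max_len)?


Word 1: "grammar" (length 7)
Word 2: "ground" (length 6)
One optimal edit sequence:
  1. keep 'g'
  2. keep 'r'
  3. delete 'a'  (+1)
  4. substitute 'm' -> 'o'  (+1)
  5. substitute 'm' -> 'u'  (+1)
  6. substitute 'a' -> 'n'  (+1)
  7. substitute 'r' -> 'd'  (+1)
Edit distance = 5
Max length = max(7, 6) = 7
Similarity = 1 - 5/7
= 0.2857


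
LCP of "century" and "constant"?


Word 1: "century"
Word 2: "constant"
Comparing from start:
  Pos 0: 'c' == 'c'
  Pos 1: 'e' != 'o' (stop)
LCP = "c" (length 1)


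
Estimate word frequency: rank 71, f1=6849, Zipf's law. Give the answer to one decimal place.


Zipf's law: f(r) = f(1) / r
f(1) = 6849
f(71) = 6849 / 71
= 96.5 occurrences


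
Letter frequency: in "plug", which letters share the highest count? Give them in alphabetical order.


Word: "plug"
Letter counts:
  'g': 1
  'l': 1
  'p': 1
  'u': 1
Maximum count = 1
Most frequent = 'g', 'l', 'p', 'u' (1 time each)


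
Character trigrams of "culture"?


Word: "culture" (length 7)
Number of trigrams = 7 - 3 + 1 = 5
  Position 0: "cul"
  Position 1: "ult"
  Position 2: "ltu"
  Position 3: "tur"
  Position 4: "ure"
Trigrams = "cul", "ult", "ltu", "tur", "ure"


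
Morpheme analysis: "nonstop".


Word: "nonstop"
Morphemes: non- | stop
Each morpheme carries meaning
= 2 morphemes


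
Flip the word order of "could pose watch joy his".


Original: "could pose watch joy his"
Words (1..n): could | pose | watch | joy | his
Reversed (n..1): his | joy | watch | pose | could
Result = "his joy watch pose could"


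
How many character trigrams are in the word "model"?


Word: "model" (length 5)
Number of 3-grams = length - 3 + 1 = 5 - 3 + 1
= 3


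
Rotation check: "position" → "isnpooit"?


Word: "position", Candidate: "isnpooit"
Method: check if candidate is substring of word+word
"positionposition" contains "isnpooit"? No
Is rotation = No


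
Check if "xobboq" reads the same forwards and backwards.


Word: "xobboq"
Reversed: "qobbox"
Forward == Backward? xobboq != qobbox
Palindrome = No


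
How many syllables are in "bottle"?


Word: "bottle"
Syllable breakdown: bot | tle
Counting: 2 parts
= 2 syllables


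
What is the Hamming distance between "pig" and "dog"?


Comparing character by character (same length = 3):
  Pos 0: 'p' vs 'd' !=
  Pos 1: 'i' vs 'o' !=
  Pos 2: 'g' vs 'g' =
Hamming distance = 2


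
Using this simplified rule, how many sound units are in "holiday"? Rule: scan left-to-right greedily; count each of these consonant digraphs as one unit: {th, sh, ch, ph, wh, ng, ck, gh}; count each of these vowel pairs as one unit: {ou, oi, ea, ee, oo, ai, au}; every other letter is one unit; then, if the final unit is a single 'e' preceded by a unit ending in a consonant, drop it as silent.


Word: "holiday" (7 letters)
Left-to-right scan:
  1. 'h' (letter)
  2. 'o' (letter)
  3. 'l' (letter)
  4. 'i' (letter)
  5. 'd' (letter)
  6. 'a' (letter)
  7. 'y' (letter)
Units from scan: 7
Sound units = 7 units


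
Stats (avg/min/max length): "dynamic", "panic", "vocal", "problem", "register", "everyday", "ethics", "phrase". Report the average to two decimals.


Lengths: "dynamic"=7, "panic"=5, "vocal"=5, "problem"=7, "register"=8, "everyday"=8, "ethics"=6, "phrase"=6
Sum = 52, Count = 8
Average = 52/8 = 6.50
= avg=6.50, min=5, max=8


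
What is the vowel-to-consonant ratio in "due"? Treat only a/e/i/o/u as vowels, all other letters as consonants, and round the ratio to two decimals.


Word: "due"
Vowels (a,e,i,o,u): 2
Consonants: 1
Ratio = 2/1
= 2.00


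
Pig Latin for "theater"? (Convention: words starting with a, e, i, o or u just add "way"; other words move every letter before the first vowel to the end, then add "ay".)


Word: "theater"
Starts with consonant(s) → move to end, add 'ay'
Consonant cluster: "th"
Pig Latin = "eaterthay"


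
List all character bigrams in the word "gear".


Word: "gear" (length 4)
Number of bigrams = 4 - 2 + 1 = 3
  Position 0: "ge"
  Position 1: "ea"
  Position 2: "ar"
Bigrams = "ge", "ea", "ar"


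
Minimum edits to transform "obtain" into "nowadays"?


Word 1: "obtain" (length 6)
Word 2: "nowadays" (length 8)
One optimal edit sequence (insert/delete/substitute each cost 1):
  1. insert 'n'  (+1)
  2. keep 'o'
  3. insert 'w'  (+1)
  4. substitute 'b' -> 'a'  (+1)
  5. substitute 't' -> 'd'  (+1)
  6. keep 'a'
  7. substitute 'i' -> 'y'  (+1)
  8. substitute 'n' -> 's'  (+1)
Total edit operations: 6
Edit distance = 6


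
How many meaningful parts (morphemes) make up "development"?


Word: "development"
Morphemes: develop | -ment
Each morpheme carries meaning
= 2 morphemes


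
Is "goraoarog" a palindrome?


Word: "goraoarog"
Reversed: "goraoarog"
Forward == Backward? goraoarog == goraoarog
Palindrome = Yes


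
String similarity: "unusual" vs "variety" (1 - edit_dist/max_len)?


Word 1: "unusual" (length 7)
Word 2: "variety" (length 7)
One optimal edit sequence:
  1. substitute 'u' -> 'v'  (+1)
  2. substitute 'n' -> 'a'  (+1)
  3. substitute 'u' -> 'r'  (+1)
  4. substitute 's' -> 'i'  (+1)
  5. substitute 'u' -> 'e'  (+1)
  6. substitute 'a' -> 't'  (+1)
  7. substitute 'l' -> 'y'  (+1)
Edit distance = 7
Max length = max(7, 7) = 7
Similarity = 1 - 7/7
= 0.0000


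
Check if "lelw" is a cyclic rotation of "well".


Word: "well", Candidate: "lelw"
Method: check if candidate is substring of word+word
"wellwell" contains "lelw"? No
Is rotation = No


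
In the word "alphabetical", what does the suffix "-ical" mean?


Suffix: -ical
Example: alphabetical (alphabet + -ical)
Meaning = relating to


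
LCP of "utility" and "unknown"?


Word 1: "utility"
Word 2: "unknown"
Comparing from start:
  Pos 0: 'u' == 'u'
  Pos 1: 't' != 'n' (stop)
LCP = "u" (length 1)


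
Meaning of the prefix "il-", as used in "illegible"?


Prefix: il-
As in: illegible -> il- + legible
Meaning = not


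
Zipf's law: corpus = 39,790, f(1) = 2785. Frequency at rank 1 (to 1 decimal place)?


Zipf's law: f(r) = f(1) / r
f(1) = 2785
f(1) = 2785 / 1
= 2785.0 occurrences


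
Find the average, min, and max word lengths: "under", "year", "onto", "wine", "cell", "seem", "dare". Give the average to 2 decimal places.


Lengths: "under"=5, "year"=4, "onto"=4, "wine"=4, "cell"=4, "seem"=4, "dare"=4
Sum = 29, Count = 7
Average = 29/7 = 4.14
= avg=4.14, min=4, max=5


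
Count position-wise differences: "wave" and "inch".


Comparing character by character (same length = 4):
  Pos 0: 'w' vs 'i' !=
  Pos 1: 'a' vs 'n' !=
  Pos 2: 'v' vs 'c' !=
  Pos 3: 'e' vs 'h' !=
Hamming distance = 4


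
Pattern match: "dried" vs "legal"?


Pattern of "dried": [0, 1, 2, 3, 0]
Pattern of "legal": [0, 1, 2, 3, 0]
Patterns match
Same pattern = Yes


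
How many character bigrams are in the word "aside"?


Word: "aside" (length 5)
Number of 2-grams = length - 2 + 1 = 5 - 2 + 1
= 4


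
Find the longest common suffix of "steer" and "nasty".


Word 1: "steer"
Word 2: "nasty"
Comparing from end:
  Pos -1: 'r' != 'y' (stop)
LCS = "" (length 0)


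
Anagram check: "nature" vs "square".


Word 1: "nature" → sorted: aenrtu
Word 2: "square" → sorted: aeqrsu
Same letters? aenrtu != aeqrsu
Anagram = No


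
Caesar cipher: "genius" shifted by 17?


Word: "genius"
Shift: 17
Each letter → (letter + shift) mod 26:
  'g' (6) + 17 = 23 → 'x'
  'e' (4) + 17 = 21 → 'v'
  'n' (13) + 17 = 4 → 'e'
  'i' (8) + 17 = 25 → 'z'
  'u' (20) + 17 = 11 → 'l'
  's' (18) + 17 = 9 → 'j'
Result = "xvezlj"


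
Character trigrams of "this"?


Word: "this" (length 4)
Number of trigrams = 4 - 3 + 1 = 2
  Position 0: "thi"
  Position 1: "his"
Trigrams = "thi", "his"


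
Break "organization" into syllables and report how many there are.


Word: "organization"
Syllable breakdown: or | gan | i | za | tion
Counting: 5 parts
= 5 syllables


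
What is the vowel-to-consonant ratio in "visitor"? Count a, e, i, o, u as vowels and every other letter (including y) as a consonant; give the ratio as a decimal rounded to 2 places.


Word: "visitor"
Vowels (a,e,i,o,u): 3
Consonants: 4
Ratio = 3/4
= 0.75


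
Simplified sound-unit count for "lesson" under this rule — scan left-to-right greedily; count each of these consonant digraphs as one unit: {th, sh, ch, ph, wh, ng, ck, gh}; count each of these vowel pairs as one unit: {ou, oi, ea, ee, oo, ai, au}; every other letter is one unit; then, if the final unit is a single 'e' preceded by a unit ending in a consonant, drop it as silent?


Word: "lesson" (6 letters)
Left-to-right scan:
  [1] 'l' (letter)
  [2] 'e' (letter)
  [3] 's' (letter)
  [4] 's' (letter)
  [5] 'o' (letter)
  [6] 'n' (letter)
Units from scan: 6
Sound units = 6 units


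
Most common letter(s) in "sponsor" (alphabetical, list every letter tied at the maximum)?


Word: "sponsor"
Letter counts:
  'n': 1
  'o': 2
  'p': 1
  'r': 1
  's': 2
Maximum count = 2
Most frequent = 'o', 's' (2 times each)


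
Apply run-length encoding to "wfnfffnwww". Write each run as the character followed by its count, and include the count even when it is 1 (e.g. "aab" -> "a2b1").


String: "wfnfffnwww"
Scanning for consecutive runs:
  'w' x 1
  'f' x 1
  'n' x 1
  'f' x 3
  'n' x 1
  'w' x 3
RLE = "w1f1n1f3n1w3"


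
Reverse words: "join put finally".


Original: "join put finally"
Words (1..n): join | put | finally
Reversed (n..1): finally | put | join
Result = "finally put join"


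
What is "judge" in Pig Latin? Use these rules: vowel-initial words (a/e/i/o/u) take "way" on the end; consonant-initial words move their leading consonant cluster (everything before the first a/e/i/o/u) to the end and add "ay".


Word: "judge"
Starts with consonant(s) → move to end, add 'ay'
Consonant cluster: "j"
Pig Latin = "udgejay"


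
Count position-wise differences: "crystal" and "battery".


Comparing character by character (same length = 7):
  Pos 0: 'c' vs 'b' !=
  Pos 1: 'r' vs 'a' !=
  Pos 2: 'y' vs 't' !=
  Pos 3: 's' vs 't' !=
  Pos 4: 't' vs 'e' !=
  Pos 5: 'a' vs 'r' !=
  Pos 6: 'l' vs 'y' !=
Hamming distance = 7


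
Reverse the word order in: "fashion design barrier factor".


Original: "fashion design barrier factor"
Words (1..n): fashion | design | barrier | factor
Reversed (n..1): factor | barrier | design | fashion
Result = "factor barrier design fashion"


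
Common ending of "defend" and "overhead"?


Word 1: "defend"
Word 2: "overhead"
Comparing from end:
  Pos -1: 'd' == 'd'
  Pos -2: 'n' != 'a' (stop)
LCS = "d" (length 1)


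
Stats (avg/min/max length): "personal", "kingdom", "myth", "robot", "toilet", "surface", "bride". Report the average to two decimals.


Lengths: "personal"=8, "kingdom"=7, "myth"=4, "robot"=5, "toilet"=6, "surface"=7, "bride"=5
Sum = 42, Count = 7
Average = 42/7 = 6.00
= avg=6.00, min=4, max=8


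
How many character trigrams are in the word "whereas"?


Word: "whereas" (length 7)
Number of 3-grams = length - 3 + 1 = 7 - 3 + 1
= 5


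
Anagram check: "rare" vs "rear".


Word 1: "rare" → sorted: aerr
Word 2: "rear" → sorted: aerr
Same letters? aerr == aerr
Anagram = Yes


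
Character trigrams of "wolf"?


Word: "wolf" (length 4)
Number of trigrams = 4 - 3 + 1 = 2
  Position 0: "wol"
  Position 1: "olf"
Trigrams = "wol", "olf"


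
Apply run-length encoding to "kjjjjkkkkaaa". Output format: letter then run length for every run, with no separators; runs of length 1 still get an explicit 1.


String: "kjjjjkkkkaaa"
Scanning for consecutive runs:
  'k' x 1
  'j' x 4
  'k' x 4
  'a' x 3
RLE = "k1j4k4a3"


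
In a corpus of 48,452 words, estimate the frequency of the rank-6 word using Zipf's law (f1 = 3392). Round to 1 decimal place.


Zipf's law: f(r) = f(1) / r
f(1) = 3392
f(6) = 3392 / 6
= 565.3 occurrences


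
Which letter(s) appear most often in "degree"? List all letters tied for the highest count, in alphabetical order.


Word: "degree"
Letter counts:
  'd': 1
  'e': 3
  'g': 1
  'r': 1
Maximum count = 3
Most frequent = 'e' (3 times each)


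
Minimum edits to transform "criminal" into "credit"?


Word 1: "criminal" (length 8)
Word 2: "credit" (length 6)
One optimal edit sequence (insert/delete/substitute each cost 1):
  1. keep 'c'
  2. keep 'r'
  3. substitute 'i' -> 'e'  (+1)
  4. substitute 'm' -> 'd'  (+1)
  5. keep 'i'
  6. delete 'n'  (+1)
  7. delete 'a'  (+1)
  8. substitute 'l' -> 't'  (+1)
Total edit operations: 5
Edit distance = 5


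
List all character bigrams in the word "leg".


Word: "leg" (length 3)
Number of bigrams = 3 - 2 + 1 = 2
  Position 0: "le"
  Position 1: "eg"
Bigrams = "le", "eg"


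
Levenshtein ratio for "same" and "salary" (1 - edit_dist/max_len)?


Word 1: "same" (length 4)
Word 2: "salary" (length 6)
One optimal edit sequence:
  1. keep 's'
  2. insert 'a'  (+1)
  3. insert 'l'  (+1)
  4. keep 'a'
  5. substitute 'm' -> 'r'  (+1)
  6. substitute 'e' -> 'y'  (+1)
Edit distance = 4
Max length = max(4, 6) = 6
Similarity = 1 - 4/6
= 0.3333


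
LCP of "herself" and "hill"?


Word 1: "herself"
Word 2: "hill"
Comparing from start:
  Pos 0: 'h' == 'h'
  Pos 1: 'e' != 'i' (stop)
LCP = "h" (length 1)


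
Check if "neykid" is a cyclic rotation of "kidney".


Word: "kidney", Candidate: "neykid"
Method: check if candidate is substring of word+word
"kidneykidney" contains "neykid"? Yes
Is rotation = Yes


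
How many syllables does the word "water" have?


Word: "water"
Syllable breakdown: wa-ter
Counting: 2 parts
= 2 syllables


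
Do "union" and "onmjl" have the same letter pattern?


Pattern of "union": [0, 1, 2, 3, 1]
Pattern of "onmjl": [0, 1, 2, 3, 4]
Patterns do not match
Same pattern = No


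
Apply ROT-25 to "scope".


Word: "scope"
Shift: 25
Each letter → (letter + shift) mod 26:
  's' (18) + 25 = 17 → 'r'
  'c' (2) + 25 = 1 → 'b'
  'o' (14) + 25 = 13 → 'n'
  'p' (15) + 25 = 14 → 'o'
  'e' (4) + 25 = 3 → 'd'
Result = "rbnod"


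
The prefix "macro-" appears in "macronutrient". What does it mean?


Prefix: macro-
As in: macronutrient -> macro- + nutrient
Meaning = large


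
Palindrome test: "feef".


Word: "feef"
Reversed: "feef"
Forward == Backward? feef == feef
Palindrome = Yes


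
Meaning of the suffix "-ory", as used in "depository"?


Suffix: -ory
Example: depository = deposit + -ory
Meaning = relating to / place for


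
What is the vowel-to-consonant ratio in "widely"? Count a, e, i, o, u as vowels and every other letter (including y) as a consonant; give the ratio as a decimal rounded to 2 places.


Word: "widely"
Vowels (a,e,i,o,u): 2
Consonants: 4
Ratio = 2/4
= 0.50


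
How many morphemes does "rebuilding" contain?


Word: "rebuilding"
Morphemes: re- + build + -ing
Each morpheme carries meaning
= 3 morphemes


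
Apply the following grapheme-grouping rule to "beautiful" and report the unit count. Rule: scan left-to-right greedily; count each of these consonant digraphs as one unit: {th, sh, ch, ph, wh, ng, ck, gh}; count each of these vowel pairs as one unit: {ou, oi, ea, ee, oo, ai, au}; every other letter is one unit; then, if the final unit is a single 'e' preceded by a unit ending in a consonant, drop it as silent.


Word: "beautiful" (9 letters)
Left-to-right scan:
  1. 'b' (letter)
  2. 'ea' (vowel-pair)
  3. 'u' (letter)
  4. 't' (letter)
  5. 'i' (letter)
  6. 'f' (letter)
  7. 'u' (letter)
  8. 'l' (letter)
Units from scan: 8
Sound units = 8 units


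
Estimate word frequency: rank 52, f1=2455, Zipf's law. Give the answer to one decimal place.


Zipf's law: f(r) = f(1) / r
f(1) = 2455
f(52) = 2455 / 52
= 47.2 occurrences


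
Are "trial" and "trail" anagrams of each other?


Word 1: "trial" → sorted: ailrt
Word 2: "trail" → sorted: ailrt
Same letters? ailrt == ailrt
Anagram = Yes


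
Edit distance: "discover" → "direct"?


Word 1: "discover" (length 8)
Word 2: "direct" (length 6)
One optimal edit sequence (insert/delete/substitute each cost 1):
  1. keep 'd'
  2. keep 'i'
  3. delete 's'  (+1)
  4. delete 'c'  (+1)
  5. substitute 'o' -> 'r'  (+1)
  6. substitute 'v' -> 'e'  (+1)
  7. substitute 'e' -> 'c'  (+1)
  8. substitute 'r' -> 't'  (+1)
Total edit operations: 6
Edit distance = 6


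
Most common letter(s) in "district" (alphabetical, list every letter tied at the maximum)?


Word: "district"
Letter counts:
  'c': 1
  'd': 1
  'i': 2
  'r': 1
  's': 1
  't': 2
Maximum count = 2
Most frequent = 'i', 't' (2 times each)


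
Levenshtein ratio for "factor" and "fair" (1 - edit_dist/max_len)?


Word 1: "factor" (length 6)
Word 2: "fair" (length 4)
One optimal edit sequence:
  1. keep 'f'
  2. keep 'a'
  3. delete 'c'  (+1)
  4. delete 't'  (+1)
  5. substitute 'o' -> 'i'  (+1)
  6. keep 'r'
Edit distance = 3
Max length = max(6, 4) = 6
Similarity = 1 - 3/6
= 0.5000


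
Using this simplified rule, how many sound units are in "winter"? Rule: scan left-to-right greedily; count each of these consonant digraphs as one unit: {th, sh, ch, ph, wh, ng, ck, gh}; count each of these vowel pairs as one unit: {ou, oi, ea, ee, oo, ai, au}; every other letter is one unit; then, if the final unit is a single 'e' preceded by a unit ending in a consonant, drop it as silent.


Word: "winter" (6 letters)
Left-to-right scan:
  (1) 'w' (letter)
  (2) 'i' (letter)
  (3) 'n' (letter)
  (4) 't' (letter)
  (5) 'e' (letter)
  (6) 'r' (letter)
Units from scan: 6
Sound units = 6 units


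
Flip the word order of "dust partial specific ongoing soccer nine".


Original: "dust partial specific ongoing soccer nine"
Words (1..n): dust | partial | specific | ongoing | soccer | nine
Reversed (n..1): nine | soccer | ongoing | specific | partial | dust
Result = "nine soccer ongoing specific partial dust"


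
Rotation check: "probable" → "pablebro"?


Word: "probable", Candidate: "pablebro"
Method: check if candidate is substring of word+word
"probableprobable" contains "pablebro"? No
Is rotation = No


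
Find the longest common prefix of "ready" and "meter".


Word 1: "ready"
Word 2: "meter"
Comparing from start:
  Pos 0: 'r' != 'm' (stop)
LCP = "" (length 0)


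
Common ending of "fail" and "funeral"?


Word 1: "fail"
Word 2: "funeral"
Comparing from end:
  Pos -1: 'l' == 'l'
  Pos -2: 'i' != 'a' (stop)
LCS = "l" (length 1)


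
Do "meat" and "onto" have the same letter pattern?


Pattern of "meat": [0, 1, 2, 3]
Pattern of "onto": [0, 1, 2, 0]
Patterns do not match
Same pattern = No


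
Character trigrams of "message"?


Word: "message" (length 7)
Number of trigrams = 7 - 3 + 1 = 5
  Position 0: "mes"
  Position 1: "ess"
  Position 2: "ssa"
  Position 3: "sag"
  Position 4: "age"
Trigrams = "mes", "ess", "ssa", "sag", "age"


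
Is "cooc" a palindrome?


Word: "cooc"
Reversed: "cooc"
Forward == Backward? cooc == cooc
Palindrome = Yes


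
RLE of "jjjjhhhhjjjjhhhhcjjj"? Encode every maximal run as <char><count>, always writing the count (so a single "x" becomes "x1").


String: "jjjjhhhhjjjjhhhhcjjj"
Scanning for consecutive runs:
  'j' x 4
  'h' x 4
  'j' x 4
  'h' x 4
  'c' x 1
  'j' x 3
RLE = "j4h4j4h4c1j3"


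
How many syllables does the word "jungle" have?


Word: "jungle"
Syllable breakdown: jun | gle
Counting: 2 parts
= 2 syllables


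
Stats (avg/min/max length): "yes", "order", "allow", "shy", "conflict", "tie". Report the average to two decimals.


Lengths: "yes"=3, "order"=5, "allow"=5, "shy"=3, "conflict"=8, "tie"=3
Sum = 27, Count = 6
Average = 27/6 = 4.50
= avg=4.50, min=3, max=8


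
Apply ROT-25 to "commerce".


Word: "commerce"
Shift: 25
Each letter → (letter + shift) mod 26:
  'c' (2) + 25 = 1 → 'b'
  'o' (14) + 25 = 13 → 'n'
  'm' (12) + 25 = 11 → 'l'
  'm' (12) + 25 = 11 → 'l'
  'e' (4) + 25 = 3 → 'd'
  'r' (17) + 25 = 16 → 'q'
  'c' (2) + 25 = 1 → 'b'
  'e' (4) + 25 = 3 → 'd'
Result = "bnlldqbd"


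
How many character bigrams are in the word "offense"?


Word: "offense" (length 7)
Number of 2-grams = length - 2 + 1 = 7 - 2 + 1
= 6


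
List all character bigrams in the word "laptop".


Word: "laptop" (length 6)
Number of bigrams = 6 - 2 + 1 = 5
  Position 0: "la"
  Position 1: "ap"
  Position 2: "pt"
  Position 3: "to"
  Position 4: "op"
Bigrams = "la", "ap", "pt", "to", "op"


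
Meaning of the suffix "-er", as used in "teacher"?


Suffix: -er
Example: teacher = teach + -er
Meaning = one who / more


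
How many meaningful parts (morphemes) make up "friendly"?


Word: "friendly"
Morphemes: friend + -ly
Each morpheme carries meaning
= 2 morphemes


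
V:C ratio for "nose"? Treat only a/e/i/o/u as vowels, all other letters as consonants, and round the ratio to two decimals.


Word: "nose"
Vowels (a,e,i,o,u): 2
Consonants: 2
Ratio = 2/2
= 1.00


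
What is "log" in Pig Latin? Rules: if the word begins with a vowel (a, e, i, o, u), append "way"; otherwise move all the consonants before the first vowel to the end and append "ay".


Word: "log"
Starts with consonant(s) → move to end, add 'ay'
Consonant cluster: "l"
Pig Latin = "oglay"


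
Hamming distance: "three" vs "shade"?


Comparing character by character (same length = 5):
  Pos 0: 't' vs 's' !=
  Pos 1: 'h' vs 'h' =
  Pos 2: 'r' vs 'a' !=
  Pos 3: 'e' vs 'd' !=
  Pos 4: 'e' vs 'e' =
Hamming distance = 3


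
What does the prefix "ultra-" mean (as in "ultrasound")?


Prefix: ultra-
Example: ultrasound (ultra- + sound)
Meaning = beyond


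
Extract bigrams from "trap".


Word: "trap" (length 4)
Number of bigrams = 4 - 2 + 1 = 3
  Position 0: "tr"
  Position 1: "ra"
  Position 2: "ap"
Bigrams = "tr", "ra", "ap"


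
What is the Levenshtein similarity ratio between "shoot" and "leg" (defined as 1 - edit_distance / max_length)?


Word 1: "shoot" (length 5)
Word 2: "leg" (length 3)
One optimal edit sequence:
  1. delete 's'  (+1)
  2. delete 'h'  (+1)
  3. substitute 'o' -> 'l'  (+1)
  4. substitute 'o' -> 'e'  (+1)
  5. substitute 't' -> 'g'  (+1)
Edit distance = 5
Max length = max(5, 3) = 5
Similarity = 1 - 5/5
= 0.0000


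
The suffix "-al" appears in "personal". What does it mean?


Suffix: -al
Example: personal = person + -al
Meaning = relating to


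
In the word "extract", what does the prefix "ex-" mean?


Prefix: ex-
Example: extract (ex- + tract)
Meaning = out / former


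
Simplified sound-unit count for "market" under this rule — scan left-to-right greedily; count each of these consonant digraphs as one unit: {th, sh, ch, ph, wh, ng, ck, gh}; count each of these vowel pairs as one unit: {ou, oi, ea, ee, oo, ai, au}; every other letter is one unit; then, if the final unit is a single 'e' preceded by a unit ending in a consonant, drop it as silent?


Word: "market" (6 letters)
Left-to-right scan:
  (1) 'm' (letter)
  (2) 'a' (letter)
  (3) 'r' (letter)
  (4) 'k' (letter)
  (5) 'e' (letter)
  (6) 't' (letter)
Units from scan: 6
Sound units = 6 units


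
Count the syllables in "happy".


Word: "happy"
Syllable breakdown: hap | py
Counting: 2 parts
= 2 syllables


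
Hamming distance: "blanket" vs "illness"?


Comparing character by character (same length = 7):
  Pos 0: 'b' vs 'i' !=
  Pos 1: 'l' vs 'l' =
  Pos 2: 'a' vs 'l' !=
  Pos 3: 'n' vs 'n' =
  Pos 4: 'k' vs 'e' !=
  Pos 5: 'e' vs 's' !=
  Pos 6: 't' vs 's' !=
Hamming distance = 5


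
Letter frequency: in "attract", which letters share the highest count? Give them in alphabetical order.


Word: "attract"
Letter counts:
  'a': 2
  'c': 1
  'r': 1
  't': 3
Maximum count = 3
Most frequent = 't' (3 times each)


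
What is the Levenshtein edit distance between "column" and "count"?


Word 1: "column" (length 6)
Word 2: "count" (length 5)
One optimal edit sequence (insert/delete/substitute each cost 1):
  1. keep 'c'
  2. keep 'o'
  3. delete 'l'  (+1)
  4. keep 'u'
  5. substitute 'm' -> 'n'  (+1)
  6. substitute 'n' -> 't'  (+1)
Total edit operations: 3
Edit distance = 3


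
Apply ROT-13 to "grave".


Word: "grave"
Shift: 13
Each letter → (letter + shift) mod 26:
  'g' (6) + 13 = 19 → 't'
  'r' (17) + 13 = 4 → 'e'
  'a' (0) + 13 = 13 → 'n'
  'v' (21) + 13 = 8 → 'i'
  'e' (4) + 13 = 17 → 'r'
Result = "tenir"


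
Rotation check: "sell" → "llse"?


Word: "sell", Candidate: "llse"
Method: check if candidate is substring of word+word
"sellsell" contains "llse"? Yes
Is rotation = Yes


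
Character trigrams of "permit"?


Word: "permit" (length 6)
Number of trigrams = 6 - 3 + 1 = 4
  Position 0: "per"
  Position 1: "erm"
  Position 2: "rmi"
  Position 3: "mit"
Trigrams = "per", "erm", "rmi", "mit"


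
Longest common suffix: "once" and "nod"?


Word 1: "once"
Word 2: "nod"
Comparing from end:
  Pos -1: 'e' != 'd' (stop)
LCS = "" (length 0)


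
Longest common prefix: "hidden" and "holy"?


Word 1: "hidden"
Word 2: "holy"
Comparing from start:
  Pos 0: 'h' == 'h'
  Pos 1: 'i' != 'o' (stop)
LCP = "h" (length 1)


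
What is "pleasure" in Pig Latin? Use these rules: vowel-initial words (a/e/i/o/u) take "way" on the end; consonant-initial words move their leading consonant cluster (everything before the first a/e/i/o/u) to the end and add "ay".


Word: "pleasure"
Starts with consonant(s) → move to end, add 'ay'
Consonant cluster: "pl"
Pig Latin = "easureplay"


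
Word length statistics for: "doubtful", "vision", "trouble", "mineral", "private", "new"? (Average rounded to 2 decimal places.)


Lengths: "doubtful"=8, "vision"=6, "trouble"=7, "mineral"=7, "private"=7, "new"=3
Sum = 38, Count = 6
Average = 38/6 = 6.33
= avg=6.33, min=3, max=8


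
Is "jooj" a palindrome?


Word: "jooj"
Reversed: "jooj"
Forward == Backward? jooj == jooj
Palindrome = Yes


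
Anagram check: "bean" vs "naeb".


Word 1: "bean" → sorted: aben
Word 2: "naeb" → sorted: aben
Same letters? aben == aben
Anagram = Yes


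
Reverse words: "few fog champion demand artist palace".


Original: "few fog champion demand artist palace"
Words (1..n): few | fog | champion | demand | artist | palace
Reversed (n..1): palace | artist | demand | champion | fog | few
Result = "palace artist demand champion fog few"


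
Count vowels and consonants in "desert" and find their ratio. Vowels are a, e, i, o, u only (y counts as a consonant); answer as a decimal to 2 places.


Word: "desert"
Vowels (a,e,i,o,u): 2
Consonants: 4
Ratio = 2/4
= 0.50


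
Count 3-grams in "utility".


Word: "utility" (length 7)
Number of 3-grams = length - 3 + 1 = 7 - 3 + 1
= 5


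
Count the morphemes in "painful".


Word: "painful"
Morphemes: pain | -ful
Each morpheme carries meaning
= 2 morphemes


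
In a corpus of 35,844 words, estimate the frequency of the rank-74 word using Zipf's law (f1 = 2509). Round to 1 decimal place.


Zipf's law: f(r) = f(1) / r
f(1) = 2509
f(74) = 2509 / 74
= 33.9 occurrences


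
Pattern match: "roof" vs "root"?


Pattern of "roof": [0, 1, 1, 2]
Pattern of "root": [0, 1, 1, 2]
Patterns match
Same pattern = Yes


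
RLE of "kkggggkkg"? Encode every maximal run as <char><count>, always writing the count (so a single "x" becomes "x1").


String: "kkggggkkg"
Scanning for consecutive runs:
  'k' x 2
  'g' x 4
  'k' x 2
  'g' x 1
RLE = "k2g4k2g1"


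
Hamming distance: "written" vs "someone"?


Comparing character by character (same length = 7):
  Pos 0: 'w' vs 's' !=
  Pos 1: 'r' vs 'o' !=
  Pos 2: 'i' vs 'm' !=
  Pos 3: 't' vs 'e' !=
  Pos 4: 't' vs 'o' !=
  Pos 5: 'e' vs 'n' !=
  Pos 6: 'n' vs 'e' !=
Hamming distance = 7


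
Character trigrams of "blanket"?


Word: "blanket" (length 7)
Number of trigrams = 7 - 3 + 1 = 5
  Position 0: "bla"
  Position 1: "lan"
  Position 2: "ank"
  Position 3: "nke"
  Position 4: "ket"
Trigrams = "bla", "lan", "ank", "nke", "ket"


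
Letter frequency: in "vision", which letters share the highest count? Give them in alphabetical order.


Word: "vision"
Letter counts:
  'i': 2
  'n': 1
  'o': 1
  's': 1
  'v': 1
Maximum count = 2
Most frequent = 'i' (2 times each)


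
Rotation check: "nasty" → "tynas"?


Word: "nasty", Candidate: "tynas"
Method: check if candidate is substring of word+word
"nastynasty" contains "tynas"? Yes
Is rotation = Yes


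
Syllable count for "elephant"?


Word: "elephant"
Syllable breakdown: el-e-phant
Counting: 3 parts
= 3 syllables


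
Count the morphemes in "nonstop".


Word: "nonstop"
Morphemes: non- / stop
Each morpheme carries meaning
= 2 morphemes


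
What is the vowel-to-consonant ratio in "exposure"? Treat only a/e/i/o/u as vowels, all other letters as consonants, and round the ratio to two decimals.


Word: "exposure"
Vowels (a,e,i,o,u): 4
Consonants: 4
Ratio = 4/4
= 1.00


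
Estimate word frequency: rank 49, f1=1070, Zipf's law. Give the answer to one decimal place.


Zipf's law: f(r) = f(1) / r
f(1) = 1070
f(49) = 1070 / 49
= 21.8 occurrences


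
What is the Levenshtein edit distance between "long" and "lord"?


Word 1: "long" (length 4)
Word 2: "lord" (length 4)
One optimal edit sequence (insert/delete/substitute each cost 1):
  1. keep 'l'
  2. keep 'o'
  3. substitute 'n' -> 'r'  (+1)
  4. substitute 'g' -> 'd'  (+1)
Total edit operations: 2
Edit distance = 2


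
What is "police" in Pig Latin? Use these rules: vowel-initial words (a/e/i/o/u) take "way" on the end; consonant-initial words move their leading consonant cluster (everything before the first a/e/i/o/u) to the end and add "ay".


Word: "police"
Starts with consonant(s) → move to end, add 'ay'
Consonant cluster: "p"
Pig Latin = "olicepay"


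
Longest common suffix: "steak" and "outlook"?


Word 1: "steak"
Word 2: "outlook"
Comparing from end:
  Pos -1: 'k' == 'k'
  Pos -2: 'a' != 'o' (stop)
LCS = "k" (length 1)


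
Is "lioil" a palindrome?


Word: "lioil"
Reversed: "lioil"
Forward == Backward? lioil == lioil
Palindrome = Yes


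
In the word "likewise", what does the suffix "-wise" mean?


Suffix: -wise
Example: likewise = like + -wise
Meaning = in the manner of


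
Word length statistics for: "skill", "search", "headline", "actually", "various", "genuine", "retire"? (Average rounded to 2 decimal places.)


Lengths: "skill"=5, "search"=6, "headline"=8, "actually"=8, "various"=7, "genuine"=7, "retire"=6
Sum = 47, Count = 7
Average = 47/7 = 6.71
= avg=6.71, min=5, max=8


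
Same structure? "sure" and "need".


Pattern of "sure": [0, 1, 2, 3]
Pattern of "need": [0, 1, 1, 2]
Patterns do not match
Same pattern = No


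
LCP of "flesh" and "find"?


Word 1: "flesh"
Word 2: "find"
Comparing from start:
  Pos 0: 'f' == 'f'
  Pos 1: 'l' != 'i' (stop)
LCP = "f" (length 1)


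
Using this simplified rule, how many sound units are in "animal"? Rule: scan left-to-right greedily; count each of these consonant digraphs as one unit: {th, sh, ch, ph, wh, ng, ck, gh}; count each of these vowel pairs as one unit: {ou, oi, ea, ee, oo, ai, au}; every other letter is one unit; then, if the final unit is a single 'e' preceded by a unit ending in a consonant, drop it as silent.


Word: "animal" (6 letters)
Left-to-right scan:
  1. 'a' (letter)
  2. 'n' (letter)
  3. 'i' (letter)
  4. 'm' (letter)
  5. 'a' (letter)
  6. 'l' (letter)
Units from scan: 6
Sound units = 6 units


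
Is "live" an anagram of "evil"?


Word 1: "evil" → sorted: eilv
Word 2: "live" → sorted: eilv
Same letters? eilv == eilv
Anagram = Yes


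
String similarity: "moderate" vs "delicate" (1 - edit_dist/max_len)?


Word 1: "moderate" (length 8)
Word 2: "delicate" (length 8)
One optimal edit sequence:
  1. substitute 'm' -> 'd'  (+1)
  2. substitute 'o' -> 'e'  (+1)
  3. substitute 'd' -> 'l'  (+1)
  4. substitute 'e' -> 'i'  (+1)
  5. substitute 'r' -> 'c'  (+1)
  6. keep 'a'
  7. keep 't'
  8. keep 'e'
Edit distance = 5
Max length = max(8, 8) = 8
Similarity = 1 - 5/8
= 0.3750
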